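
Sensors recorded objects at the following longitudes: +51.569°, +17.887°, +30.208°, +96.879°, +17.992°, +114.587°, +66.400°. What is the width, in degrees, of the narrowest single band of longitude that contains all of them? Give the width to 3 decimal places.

Sort the longitudes: +17.887°, +17.992°, +30.208°, +51.569°, +66.400°, +96.879°, +114.587°.
Eastward gaps between consecutive values (wrapping around): 0.105°, 12.216°, 21.361°, 14.831°, 30.479°, 17.708°, 263.300°.
Largest gap = 263.300° ⇒ minimal covering band is its complement: 360° − 263.300° = 96.700°.
Band runs from +17.887° eastward to +114.587°.

96.700°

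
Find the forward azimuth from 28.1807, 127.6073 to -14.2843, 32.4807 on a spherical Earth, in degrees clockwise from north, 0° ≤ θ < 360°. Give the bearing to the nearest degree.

Δλ = 32.4807 − 127.6073 = -95.1266°.
θ = atan2( sin Δλ · cos φ₂ , cos φ₁ · sin φ₂ − sin φ₁ · cos φ₂ · cos Δλ )
  = atan2(-0.96521, -0.17659) = -100.368° → normalised to [0°, 360°): 259.632°.

260°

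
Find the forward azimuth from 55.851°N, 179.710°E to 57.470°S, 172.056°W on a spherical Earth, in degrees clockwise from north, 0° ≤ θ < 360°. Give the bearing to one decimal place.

Δλ = -172.056 − 179.710 = -351.766°; wrapped into (−180°, 180°]: 8.234°.
θ = atan2( sin Δλ · cos φ₂ , cos φ₁ · sin φ₂ − sin φ₁ · cos φ₂ · cos Δλ )
  = atan2(0.07701, -0.91371) = 175.182° → normalised to [0°, 360°): 175.182°.

175.2°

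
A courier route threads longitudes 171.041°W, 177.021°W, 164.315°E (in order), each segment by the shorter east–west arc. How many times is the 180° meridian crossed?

1

Leg 1: -171.041° → -177.021°, shortest Δλ = -5.98° (west) — does not cross 180°.
Leg 2: -177.021° → +164.315°, shortest Δλ = -18.664° (west) — crosses 180°.
Total crossings: 1.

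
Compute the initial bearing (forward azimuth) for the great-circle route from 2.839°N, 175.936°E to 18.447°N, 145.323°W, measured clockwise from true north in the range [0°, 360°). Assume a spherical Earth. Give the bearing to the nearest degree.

65°

Δλ = -145.323 − 175.936 = -321.259°; wrapped into (−180°, 180°]: 38.741°.
θ = atan2( sin Δλ · cos φ₂ , cos φ₁ · sin φ₂ − sin φ₁ · cos φ₂ · cos Δλ )
  = atan2(0.59365, 0.27939) = 64.797° → normalised to [0°, 360°): 64.797°.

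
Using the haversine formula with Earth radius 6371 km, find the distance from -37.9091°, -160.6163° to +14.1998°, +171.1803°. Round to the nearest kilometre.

Δλ = 171.1803 − -160.6163 = 331.7966°; wrapped into (−180°, 180°]: -28.2034°.
Δφ = 14.1998 − -37.9091 = 52.1089°.
a = sin²(Δφ/2) + cos φ₁ · cos φ₂ · sin²(Δλ/2) = 0.238324.
c = 2·atan2(√a, √(1−a)) = 1.02002 rad → d = 6371·c ≈ 6498.52 km.

6499 km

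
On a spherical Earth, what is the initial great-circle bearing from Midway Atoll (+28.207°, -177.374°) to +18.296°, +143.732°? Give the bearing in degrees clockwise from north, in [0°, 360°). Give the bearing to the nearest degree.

263°

Δλ = 143.732 − -177.374 = 321.106°; wrapped into (−180°, 180°]: -38.894°.
θ = atan2( sin Δλ · cos φ₂ , cos φ₁ · sin φ₂ − sin φ₁ · cos φ₂ · cos Δλ )
  = atan2(-0.59614, -0.07263) = -96.946° → normalised to [0°, 360°): 263.054°.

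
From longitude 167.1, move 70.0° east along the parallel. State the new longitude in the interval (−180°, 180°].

-122.9°

Start at +167.1°; shift +70.0° → +237.1°.
+237.1° lies outside (−180°, 180°]; subtract 360° → -122.9°.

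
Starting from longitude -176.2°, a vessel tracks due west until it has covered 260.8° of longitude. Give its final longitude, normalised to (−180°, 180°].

-77.0°

Start at -176.2°; shift −260.8° → -437.0°.
-437.0° lies outside (−180°, 180°]; add 360° → -77.0°.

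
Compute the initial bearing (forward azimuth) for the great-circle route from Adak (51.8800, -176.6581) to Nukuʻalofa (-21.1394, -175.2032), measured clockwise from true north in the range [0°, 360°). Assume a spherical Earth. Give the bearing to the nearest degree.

Δλ = -175.2032 − -176.6581 = 1.4549°.
θ = atan2( sin Δλ · cos φ₂ , cos φ₁ · sin φ₂ − sin φ₁ · cos φ₂ · cos Δλ )
  = atan2(0.02368, -0.95617) = 178.581° → normalised to [0°, 360°): 178.581°.

179°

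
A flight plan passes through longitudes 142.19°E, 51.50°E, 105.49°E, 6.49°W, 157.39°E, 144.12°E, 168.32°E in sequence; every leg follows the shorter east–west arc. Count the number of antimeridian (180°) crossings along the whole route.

Leg 1: +142.19° → +51.50°, shortest Δλ = -90.69° (west) — does not cross 180°.
Leg 2: +51.50° → +105.49°, shortest Δλ = 53.99° (east) — does not cross 180°.
Leg 3: +105.49° → -6.49°, shortest Δλ = -111.98° (west) — does not cross 180°.
Leg 4: -6.49° → +157.39°, shortest Δλ = 163.88° (east) — does not cross 180°.
Leg 5: +157.39° → +144.12°, shortest Δλ = -13.27° (west) — does not cross 180°.
Leg 6: +144.12° → +168.32°, shortest Δλ = 24.2° (east) — does not cross 180°.
Total crossings: 0.

0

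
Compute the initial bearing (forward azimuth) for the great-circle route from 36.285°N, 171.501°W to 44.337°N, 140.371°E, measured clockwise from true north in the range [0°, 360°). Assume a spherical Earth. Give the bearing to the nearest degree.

Δλ = 140.371 − -171.501 = 311.872°; wrapped into (−180°, 180°]: -48.128°.
θ = atan2( sin Δλ · cos φ₂ , cos φ₁ · sin φ₂ − sin φ₁ · cos φ₂ · cos Δλ )
  = atan2(-0.53260, 0.28083) = -62.198° → normalised to [0°, 360°): 297.802°.

298°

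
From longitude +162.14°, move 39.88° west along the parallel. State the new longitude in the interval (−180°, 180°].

Start at +162.14°; shift −39.88° → +122.26°.
+122.26° already lies in (−180°, 180°].

+122.26°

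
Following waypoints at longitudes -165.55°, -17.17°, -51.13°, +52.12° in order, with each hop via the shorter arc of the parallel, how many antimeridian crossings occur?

Leg 1: -165.55° → -17.17°, shortest Δλ = 148.38° (east) — does not cross 180°.
Leg 2: -17.17° → -51.13°, shortest Δλ = -33.96° (west) — does not cross 180°.
Leg 3: -51.13° → +52.12°, shortest Δλ = 103.25° (east) — does not cross 180°.
Total crossings: 0.

0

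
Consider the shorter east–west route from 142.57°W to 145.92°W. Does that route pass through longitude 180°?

No

Signed shortest Δλ = ((-145.92 − -142.57 + 180) mod 360) − 180 = -3.35°.
Going west by 3.35° from -142.57° reaches -145.92° without touching 180°.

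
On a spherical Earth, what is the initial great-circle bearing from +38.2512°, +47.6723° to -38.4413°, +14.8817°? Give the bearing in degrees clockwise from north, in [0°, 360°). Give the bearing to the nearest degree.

Δλ = 14.8817 − 47.6723 = -32.7906°.
θ = atan2( sin Δλ · cos φ₂ , cos φ₁ · sin φ₂ − sin φ₁ · cos φ₂ · cos Δλ )
  = atan2(-0.42418, -0.89588) = -154.663° → normalised to [0°, 360°): 205.337°.

205°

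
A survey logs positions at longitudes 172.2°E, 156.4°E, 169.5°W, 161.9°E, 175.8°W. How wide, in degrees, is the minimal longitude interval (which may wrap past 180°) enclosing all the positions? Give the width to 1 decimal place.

34.1°

Sort the longitudes: -175.8°, -169.5°, +156.4°, +161.9°, +172.2°.
Eastward gaps between consecutive values (wrapping around): 6.3°, 325.9°, 5.5°, 10.3°, 12.0°.
Largest gap = 325.9° ⇒ minimal covering band is its complement: 360° − 325.9° = 34.1°.
Band runs from +156.4° eastward to -169.5°, crossing the antimeridian.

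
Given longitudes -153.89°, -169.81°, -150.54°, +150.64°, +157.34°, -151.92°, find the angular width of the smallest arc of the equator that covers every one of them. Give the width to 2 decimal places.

58.82°

Sort the longitudes: -169.81°, -153.89°, -151.92°, -150.54°, +150.64°, +157.34°.
Eastward gaps between consecutive values (wrapping around): 15.92°, 1.97°, 1.38°, 301.18°, 6.70°, 32.85°.
Largest gap = 301.18° ⇒ minimal covering band is its complement: 360° − 301.18° = 58.82°.
Band runs from +150.64° eastward to -150.54°, crossing the antimeridian.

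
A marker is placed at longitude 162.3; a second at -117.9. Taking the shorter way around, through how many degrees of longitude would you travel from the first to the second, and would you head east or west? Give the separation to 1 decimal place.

79.8° east

Raw difference: -117.9 − 162.3 = -280.2°.
Normalise into (−180°, 180°]: -280.2° + 360° = 79.8°.
Positive ⇒ the second point lies to the east; separation 79.8°.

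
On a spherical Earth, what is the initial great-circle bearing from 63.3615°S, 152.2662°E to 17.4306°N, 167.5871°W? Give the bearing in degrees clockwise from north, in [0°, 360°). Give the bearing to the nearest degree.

Δλ = -167.5871 − 152.2662 = -319.8533°; wrapped into (−180°, 180°]: 40.1467°.
θ = atan2( sin Δλ · cos φ₂ , cos φ₁ · sin φ₂ − sin φ₁ · cos φ₂ · cos Δλ )
  = atan2(0.61514, 0.78619) = 38.041° → normalised to [0°, 360°): 38.041°.

38°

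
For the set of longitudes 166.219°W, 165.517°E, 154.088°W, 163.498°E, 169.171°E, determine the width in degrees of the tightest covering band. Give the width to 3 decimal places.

42.414°

Sort the longitudes: -166.219°, -154.088°, +163.498°, +165.517°, +169.171°.
Eastward gaps between consecutive values (wrapping around): 12.131°, 317.586°, 2.019°, 3.654°, 24.610°.
Largest gap = 317.586° ⇒ minimal covering band is its complement: 360° − 317.586° = 42.414°.
Band runs from +163.498° eastward to -154.088°, crossing the antimeridian.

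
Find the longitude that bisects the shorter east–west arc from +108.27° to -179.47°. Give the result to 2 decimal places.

+144.40°

Signed shortest Δλ from +108.27° to -179.47° is +72.26°.
Midpoint longitude = +108.27° + (+72.26°)/2 = +108.27° + 36.13° = +144.40°.
(The naïve average (+108.27 + -179.47)/2 = -35.6° is on the wrong side of the globe.)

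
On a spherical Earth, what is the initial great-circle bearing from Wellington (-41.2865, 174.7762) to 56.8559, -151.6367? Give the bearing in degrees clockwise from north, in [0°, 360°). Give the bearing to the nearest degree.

18°

Δλ = -151.6367 − 174.7762 = -326.4129°; wrapped into (−180°, 180°]: 33.5871°.
θ = atan2( sin Δλ · cos φ₂ , cos φ₁ · sin φ₂ − sin φ₁ · cos φ₂ · cos Δλ )
  = atan2(0.30246, 0.92969) = 18.022° → normalised to [0°, 360°): 18.022°.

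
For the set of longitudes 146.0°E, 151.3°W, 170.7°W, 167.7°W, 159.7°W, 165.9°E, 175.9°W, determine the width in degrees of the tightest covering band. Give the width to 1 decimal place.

Sort the longitudes: -175.9°, -170.7°, -167.7°, -159.7°, -151.3°, +146.0°, +165.9°.
Eastward gaps between consecutive values (wrapping around): 5.2°, 3.0°, 8.0°, 8.4°, 297.3°, 19.9°, 18.2°.
Largest gap = 297.3° ⇒ minimal covering band is its complement: 360° − 297.3° = 62.7°.
Band runs from +146.0° eastward to -151.3°, crossing the antimeridian.

62.7°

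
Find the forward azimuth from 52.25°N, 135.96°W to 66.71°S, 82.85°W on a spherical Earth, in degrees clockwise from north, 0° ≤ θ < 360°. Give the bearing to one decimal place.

Δλ = -82.85 − -135.96 = 53.11°.
θ = atan2( sin Δλ · cos φ₂ , cos φ₁ · sin φ₂ − sin φ₁ · cos φ₂ · cos Δλ )
  = atan2(0.31622, -0.74999) = 157.138° → normalised to [0°, 360°): 157.138°.

157.1°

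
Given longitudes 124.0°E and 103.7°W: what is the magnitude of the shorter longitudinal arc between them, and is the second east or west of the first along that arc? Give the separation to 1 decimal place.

132.3° east

Raw difference: -103.7 − 124.0 = -227.7°.
Normalise into (−180°, 180°]: -227.7° + 360° = 132.3°.
Positive ⇒ the second point lies to the east; separation 132.3°.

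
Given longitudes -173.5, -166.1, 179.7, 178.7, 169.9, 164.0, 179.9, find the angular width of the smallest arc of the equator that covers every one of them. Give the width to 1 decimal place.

Sort the longitudes: -173.5°, -166.1°, +164.0°, +169.9°, +178.7°, +179.7°, +179.9°.
Eastward gaps between consecutive values (wrapping around): 7.4°, 330.1°, 5.9°, 8.8°, 1.0°, 0.2°, 6.6°.
Largest gap = 330.1° ⇒ minimal covering band is its complement: 360° − 330.1° = 29.9°.
Band runs from +164.0° eastward to -166.1°, crossing the antimeridian.

29.9°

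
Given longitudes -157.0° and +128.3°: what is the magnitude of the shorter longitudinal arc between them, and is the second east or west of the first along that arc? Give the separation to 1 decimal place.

74.7° west

Raw difference: 128.3 − -157.0 = 285.3°.
Normalise into (−180°, 180°]: 285.3° − 360° = -74.7°.
Negative ⇒ the second point lies to the west; separation 74.7°.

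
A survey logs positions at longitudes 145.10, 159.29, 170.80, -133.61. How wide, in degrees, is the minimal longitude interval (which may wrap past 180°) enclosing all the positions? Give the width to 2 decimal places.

81.29°

Sort the longitudes: -133.61°, +145.10°, +159.29°, +170.80°.
Eastward gaps between consecutive values (wrapping around): 278.71°, 14.19°, 11.51°, 55.59°.
Largest gap = 278.71° ⇒ minimal covering band is its complement: 360° − 278.71° = 81.29°.
Band runs from +145.10° eastward to -133.61°, crossing the antimeridian.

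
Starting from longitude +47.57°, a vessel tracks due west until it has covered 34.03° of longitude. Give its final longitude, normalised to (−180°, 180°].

Start at +47.57°; shift −34.03° → +13.54°.
+13.54° already lies in (−180°, 180°].

+13.54°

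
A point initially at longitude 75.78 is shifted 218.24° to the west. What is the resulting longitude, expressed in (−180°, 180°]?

Start at +75.78°; shift −218.24° → -142.46°.
-142.46° already lies in (−180°, 180°].

-142.46°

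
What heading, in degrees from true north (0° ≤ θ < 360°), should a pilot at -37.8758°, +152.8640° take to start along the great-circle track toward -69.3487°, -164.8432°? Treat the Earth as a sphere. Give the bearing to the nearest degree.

158°

Δλ = -164.8432 − 152.8640 = -317.7072°; wrapped into (−180°, 180°]: 42.2928°.
θ = atan2( sin Δλ · cos φ₂ , cos φ₁ · sin φ₂ − sin φ₁ · cos φ₂ · cos Δλ )
  = atan2(0.23733, -0.57845) = 157.693° → normalised to [0°, 360°): 157.693°.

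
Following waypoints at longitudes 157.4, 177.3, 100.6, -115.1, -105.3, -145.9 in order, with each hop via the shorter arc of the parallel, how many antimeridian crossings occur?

Leg 1: +157.4° → +177.3°, shortest Δλ = 19.9° (east) — does not cross 180°.
Leg 2: +177.3° → +100.6°, shortest Δλ = -76.7° (west) — does not cross 180°.
Leg 3: +100.6° → -115.1°, shortest Δλ = 144.3° (east) — crosses 180°.
Leg 4: -115.1° → -105.3°, shortest Δλ = 9.8° (east) — does not cross 180°.
Leg 5: -105.3° → -145.9°, shortest Δλ = -40.6° (west) — does not cross 180°.
Total crossings: 1.

1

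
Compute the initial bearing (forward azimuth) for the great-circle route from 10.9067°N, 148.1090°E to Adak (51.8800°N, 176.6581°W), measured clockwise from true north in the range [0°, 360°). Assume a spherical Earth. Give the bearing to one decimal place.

27.7°

Δλ = -176.6581 − 148.1090 = -324.7671°; wrapped into (−180°, 180°]: 35.2329°.
θ = atan2( sin Δλ · cos φ₂ , cos φ₁ · sin φ₂ − sin φ₁ · cos φ₂ · cos Δλ )
  = atan2(0.35613, 0.67710) = 27.742° → normalised to [0°, 360°): 27.742°.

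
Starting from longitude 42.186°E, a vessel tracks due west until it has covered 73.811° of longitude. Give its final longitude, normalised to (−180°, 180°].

31.625°W

Start at +42.186°; shift −73.811° → -31.625°.
-31.625° already lies in (−180°, 180°].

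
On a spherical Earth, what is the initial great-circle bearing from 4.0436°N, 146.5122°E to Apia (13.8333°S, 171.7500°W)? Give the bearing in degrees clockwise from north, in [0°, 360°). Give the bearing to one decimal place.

114.1°

Δλ = -171.7500 − 146.5122 = -318.2622°; wrapped into (−180°, 180°]: 41.7378°.
θ = atan2( sin Δλ · cos φ₂ , cos φ₁ · sin φ₂ − sin φ₁ · cos φ₂ · cos Δλ )
  = atan2(0.64641, -0.28960) = 114.133° → normalised to [0°, 360°): 114.133°.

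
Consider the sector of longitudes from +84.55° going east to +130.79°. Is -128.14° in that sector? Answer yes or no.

No

Band width going east from +84.55° to +130.79°: ((130.79 − 84.55) mod 360) = 46.24°.
Offset of -128.14° east of the west edge: ((-128.14 − 84.55) mod 360) = 147.31°.
147.31° > 46.24° ⇒ outside.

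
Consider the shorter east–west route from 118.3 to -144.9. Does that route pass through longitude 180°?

Naïve |-144.9 − 118.3| = 263.2° > 180°, so the shorter arc goes the other way round — across 180°.
Signed shortest Δλ = ((-144.9 − 118.3 + 180) mod 360) − 180 = 96.8°.
Going east by 96.8° from +118.3° passes through 180° before reaching -144.9°.

Yes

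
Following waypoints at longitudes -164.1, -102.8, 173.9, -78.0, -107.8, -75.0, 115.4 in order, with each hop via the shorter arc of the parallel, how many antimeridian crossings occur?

Leg 1: -164.1° → -102.8°, shortest Δλ = 61.3° (east) — does not cross 180°.
Leg 2: -102.8° → +173.9°, shortest Δλ = -83.3° (west) — crosses 180°.
Leg 3: +173.9° → -78.0°, shortest Δλ = 108.1° (east) — crosses 180°.
Leg 4: -78.0° → -107.8°, shortest Δλ = -29.8° (west) — does not cross 180°.
Leg 5: -107.8° → -75.0°, shortest Δλ = 32.8° (east) — does not cross 180°.
Leg 6: -75.0° → +115.4°, shortest Δλ = -169.6° (west) — crosses 180°.
Total crossings: 3.

3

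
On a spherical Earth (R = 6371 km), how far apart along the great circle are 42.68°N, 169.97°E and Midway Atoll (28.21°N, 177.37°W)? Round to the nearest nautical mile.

Δλ = -177.37 − 169.97 = -347.34°; wrapped into (−180°, 180°]: 12.66°.
Δφ = 28.21 − 42.68 = -14.47°.
a = sin²(Δφ/2) + cos φ₁ · cos φ₂ · sin²(Δλ/2) = 0.023736.
c = 2·atan2(√a, √(1−a)) = 0.30936 rad → d = 6371·c ≈ 1970.94 km ≈ 1064.22 nmi.

1064 nmi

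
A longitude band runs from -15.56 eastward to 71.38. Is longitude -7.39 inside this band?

Yes

Band width going east from -15.56° to +71.38°: ((71.38 − -15.56) mod 360) = 86.94°.
Offset of -7.39° east of the west edge: ((-7.39 − -15.56) mod 360) = 8.17°.
8.17° ≤ 86.94° ⇒ inside.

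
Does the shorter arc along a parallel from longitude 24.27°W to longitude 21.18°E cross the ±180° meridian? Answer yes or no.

No

Signed shortest Δλ = ((21.18 − -24.27 + 180) mod 360) − 180 = 45.45°.
Going east by 45.45° from -24.27° reaches +21.18° without touching 180°.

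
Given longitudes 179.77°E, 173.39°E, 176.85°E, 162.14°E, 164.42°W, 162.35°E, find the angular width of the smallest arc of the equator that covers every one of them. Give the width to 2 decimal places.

33.44°

Sort the longitudes: -164.42°, +162.14°, +162.35°, +173.39°, +176.85°, +179.77°.
Eastward gaps between consecutive values (wrapping around): 326.56°, 0.21°, 11.04°, 3.46°, 2.92°, 15.81°.
Largest gap = 326.56° ⇒ minimal covering band is its complement: 360° − 326.56° = 33.44°.
Band runs from +162.14° eastward to -164.42°, crossing the antimeridian.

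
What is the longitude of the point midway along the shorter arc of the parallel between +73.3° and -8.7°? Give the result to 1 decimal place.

Signed shortest Δλ from +73.3° to -8.7° is -82.0°.
Midpoint longitude = +73.3° + (-82.0°)/2 = +73.3° − 41.0° = +32.3°.

+32.3°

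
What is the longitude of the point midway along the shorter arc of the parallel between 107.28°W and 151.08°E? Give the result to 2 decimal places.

158.10°W

Signed shortest Δλ from -107.28° to +151.08° is -101.64°.
Midpoint longitude = -107.28° + (-101.64°)/2 = -107.28° − 50.82° = -158.10°.
(The naïve average (-107.28 + +151.08)/2 = 21.9° is on the wrong side of the globe.)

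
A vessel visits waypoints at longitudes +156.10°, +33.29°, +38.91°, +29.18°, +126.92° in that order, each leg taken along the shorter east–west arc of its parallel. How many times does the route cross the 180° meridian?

Leg 1: +156.10° → +33.29°, shortest Δλ = -122.81° (west) — does not cross 180°.
Leg 2: +33.29° → +38.91°, shortest Δλ = 5.62° (east) — does not cross 180°.
Leg 3: +38.91° → +29.18°, shortest Δλ = -9.73° (west) — does not cross 180°.
Leg 4: +29.18° → +126.92°, shortest Δλ = 97.74° (east) — does not cross 180°.
Total crossings: 0.

0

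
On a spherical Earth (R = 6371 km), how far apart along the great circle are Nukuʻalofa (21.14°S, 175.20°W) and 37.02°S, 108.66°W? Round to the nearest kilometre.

6571 km

Δλ = -108.66 − -175.20 = 66.54°.
Δφ = -37.02 − -21.14 = -15.88°.
a = sin²(Δφ/2) + cos φ₁ · cos φ₂ · sin²(Δλ/2) = 0.243194.
c = 2·atan2(√a, √(1−a)) = 1.03141 rad → d = 6371·c ≈ 6571.09 km.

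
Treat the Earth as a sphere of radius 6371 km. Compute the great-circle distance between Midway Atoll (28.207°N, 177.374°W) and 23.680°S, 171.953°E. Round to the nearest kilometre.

5882 km

Δλ = 171.953 − -177.374 = 349.327°; wrapped into (−180°, 180°]: -10.673°.
Δφ = -23.680 − 28.207 = -51.887°.
a = sin²(Δφ/2) + cos φ₁ · cos φ₂ · sin²(Δλ/2) = 0.198374.
c = 2·atan2(√a, √(1−a)) = 0.92322 rad → d = 6371·c ≈ 5881.85 km.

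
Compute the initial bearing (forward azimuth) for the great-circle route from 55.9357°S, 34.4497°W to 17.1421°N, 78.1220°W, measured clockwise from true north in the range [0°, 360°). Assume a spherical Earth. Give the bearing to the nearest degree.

318°

Δλ = -78.1220 − -34.4497 = -43.6723°.
θ = atan2( sin Δλ · cos φ₂ , cos φ₁ · sin φ₂ − sin φ₁ · cos φ₂ · cos Δλ )
  = atan2(-0.65986, 0.73766) = -41.813° → normalised to [0°, 360°): 318.187°.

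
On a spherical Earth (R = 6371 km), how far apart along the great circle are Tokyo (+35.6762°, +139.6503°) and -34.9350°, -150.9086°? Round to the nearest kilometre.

Δλ = -150.9086 − 139.6503 = -290.5589°; wrapped into (−180°, 180°]: 69.4411°.
Δφ = -34.9350 − 35.6762 = -70.6112°.
a = sin²(Δφ/2) + cos φ₁ · cos φ₂ · sin²(Δλ/2) = 0.550055.
c = 2·atan2(√a, √(1−a)) = 1.67107 rad → d = 6371·c ≈ 10646.41 km.

10646 km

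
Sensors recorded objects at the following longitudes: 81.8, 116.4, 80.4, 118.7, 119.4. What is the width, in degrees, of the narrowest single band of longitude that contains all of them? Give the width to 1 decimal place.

39.0°

Sort the longitudes: +80.4°, +81.8°, +116.4°, +118.7°, +119.4°.
Eastward gaps between consecutive values (wrapping around): 1.4°, 34.6°, 2.3°, 0.7°, 321.0°.
Largest gap = 321.0° ⇒ minimal covering band is its complement: 360° − 321.0° = 39.0°.
Band runs from +80.4° eastward to +119.4°.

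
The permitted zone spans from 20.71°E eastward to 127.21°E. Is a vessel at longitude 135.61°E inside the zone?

Band width going east from +20.71° to +127.21°: ((127.21 − 20.71) mod 360) = 106.50°.
Offset of +135.61° east of the west edge: ((135.61 − 20.71) mod 360) = 114.90°.
114.90° > 106.50° ⇒ outside.

No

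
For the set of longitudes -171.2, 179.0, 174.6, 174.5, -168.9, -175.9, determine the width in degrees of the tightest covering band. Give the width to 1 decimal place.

16.6°

Sort the longitudes: -175.9°, -171.2°, -168.9°, +174.5°, +174.6°, +179.0°.
Eastward gaps between consecutive values (wrapping around): 4.7°, 2.3°, 343.4°, 0.1°, 4.4°, 5.1°.
Largest gap = 343.4° ⇒ minimal covering band is its complement: 360° − 343.4° = 16.6°.
Band runs from +174.5° eastward to -168.9°, crossing the antimeridian.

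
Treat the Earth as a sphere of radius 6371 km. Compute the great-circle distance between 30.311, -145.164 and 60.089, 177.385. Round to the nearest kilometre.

4316 km

Δλ = 177.385 − -145.164 = 322.549°; wrapped into (−180°, 180°]: -37.451°.
Δφ = 60.089 − 30.311 = 29.778°.
a = sin²(Δφ/2) + cos φ₁ · cos φ₂ · sin²(Δλ/2) = 0.110389.
c = 2·atan2(√a, √(1−a)) = 0.67737 rad → d = 6371·c ≈ 4315.55 km.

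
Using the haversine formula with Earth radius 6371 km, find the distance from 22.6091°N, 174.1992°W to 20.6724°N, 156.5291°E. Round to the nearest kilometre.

3028 km

Δλ = 156.5291 − -174.1992 = 330.7283°; wrapped into (−180°, 180°]: -29.2717°.
Δφ = 20.6724 − 22.6091 = -1.9367°.
a = sin²(Δφ/2) + cos φ₁ · cos φ₂ · sin²(Δλ/2) = 0.055429.
c = 2·atan2(√a, √(1−a)) = 0.47533 rad → d = 6371·c ≈ 3028.32 km.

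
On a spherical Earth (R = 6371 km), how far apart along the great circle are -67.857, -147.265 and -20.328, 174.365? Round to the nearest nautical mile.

3195 nmi

Δλ = 174.365 − -147.265 = 321.630°; wrapped into (−180°, 180°]: -38.370°.
Δφ = -20.328 − -67.857 = 47.529°.
a = sin²(Δφ/2) + cos φ₁ · cos φ₂ · sin²(Δλ/2) = 0.200560.
c = 2·atan2(√a, √(1−a)) = 0.92870 rad → d = 6371·c ≈ 5916.72 km ≈ 3194.77 nmi.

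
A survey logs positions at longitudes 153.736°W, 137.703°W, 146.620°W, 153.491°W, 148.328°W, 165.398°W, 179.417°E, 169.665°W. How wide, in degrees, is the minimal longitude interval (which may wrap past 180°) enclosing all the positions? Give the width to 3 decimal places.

Sort the longitudes: -169.665°, -165.398°, -153.736°, -153.491°, -148.328°, -146.620°, -137.703°, +179.417°.
Eastward gaps between consecutive values (wrapping around): 4.267°, 11.662°, 0.245°, 5.163°, 1.708°, 8.917°, 317.120°, 10.918°.
Largest gap = 317.120° ⇒ minimal covering band is its complement: 360° − 317.120° = 42.880°.
Band runs from +179.417° eastward to -137.703°, crossing the antimeridian.

42.880°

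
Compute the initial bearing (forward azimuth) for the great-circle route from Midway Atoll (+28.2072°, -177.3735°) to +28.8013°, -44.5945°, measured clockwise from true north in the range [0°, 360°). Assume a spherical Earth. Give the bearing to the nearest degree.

42°

Δλ = -44.5945 − -177.3735 = 132.7790°.
θ = atan2( sin Δλ · cos φ₂ , cos φ₁ · sin φ₂ − sin φ₁ · cos φ₂ · cos Δλ )
  = atan2(0.64318, 0.70587) = 42.340° → normalised to [0°, 360°): 42.340°.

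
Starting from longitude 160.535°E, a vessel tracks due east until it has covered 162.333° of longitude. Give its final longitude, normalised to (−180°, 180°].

37.132°W

Start at +160.535°; shift +162.333° → +322.868°.
+322.868° lies outside (−180°, 180°]; subtract 360° → -37.132°.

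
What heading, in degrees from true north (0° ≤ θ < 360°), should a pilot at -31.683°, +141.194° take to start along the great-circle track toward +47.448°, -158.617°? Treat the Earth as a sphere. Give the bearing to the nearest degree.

36°

Δλ = -158.617 − 141.194 = -299.811°; wrapped into (−180°, 180°]: 60.189°.
θ = atan2( sin Δλ · cos φ₂ , cos φ₁ · sin φ₂ − sin φ₁ · cos φ₂ · cos Δλ )
  = atan2(0.58677, 0.80345) = 36.141° → normalised to [0°, 360°): 36.141°.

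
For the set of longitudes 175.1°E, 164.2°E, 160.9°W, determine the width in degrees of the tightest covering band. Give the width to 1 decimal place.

34.9°

Sort the longitudes: -160.9°, +164.2°, +175.1°.
Eastward gaps between consecutive values (wrapping around): 325.1°, 10.9°, 24.0°.
Largest gap = 325.1° ⇒ minimal covering band is its complement: 360° − 325.1° = 34.9°.
Band runs from +164.2° eastward to -160.9°, crossing the antimeridian.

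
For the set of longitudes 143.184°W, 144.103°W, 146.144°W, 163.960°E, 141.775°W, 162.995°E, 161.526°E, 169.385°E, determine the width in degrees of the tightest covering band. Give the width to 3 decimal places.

Sort the longitudes: -146.144°, -144.103°, -143.184°, -141.775°, +161.526°, +162.995°, +163.960°, +169.385°.
Eastward gaps between consecutive values (wrapping around): 2.041°, 0.919°, 1.409°, 303.301°, 1.469°, 0.965°, 5.425°, 44.471°.
Largest gap = 303.301° ⇒ minimal covering band is its complement: 360° − 303.301° = 56.699°.
Band runs from +161.526° eastward to -141.775°, crossing the antimeridian.

56.699°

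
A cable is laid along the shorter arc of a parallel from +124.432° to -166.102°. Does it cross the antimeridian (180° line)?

Naïve |-166.102 − 124.432| = 290.534° > 180°, so the shorter arc goes the other way round — across 180°.
Signed shortest Δλ = ((-166.102 − 124.432 + 180) mod 360) − 180 = 69.466°.
Going east by 69.466° from +124.432° passes through 180° before reaching -166.102°.

Yes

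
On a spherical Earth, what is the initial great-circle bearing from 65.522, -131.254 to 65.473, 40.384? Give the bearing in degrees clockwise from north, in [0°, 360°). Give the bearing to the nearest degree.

Δλ = 40.384 − -131.254 = 171.638°.
θ = atan2( sin Δλ · cos φ₂ , cos φ₁ · sin φ₂ − sin φ₁ · cos φ₂ · cos Δλ )
  = atan2(0.06037, 0.75075) = 4.597° → normalised to [0°, 360°): 4.597°.

5°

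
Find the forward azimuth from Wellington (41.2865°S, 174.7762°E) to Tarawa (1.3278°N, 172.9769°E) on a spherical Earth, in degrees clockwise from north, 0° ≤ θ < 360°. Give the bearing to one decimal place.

Δλ = 172.9769 − 174.7762 = -1.7993°.
θ = atan2( sin Δλ · cos φ₂ , cos φ₁ · sin φ₂ − sin φ₁ · cos φ₂ · cos Δλ )
  = atan2(-0.03139, 0.67673) = -2.656° → normalised to [0°, 360°): 357.344°.

357.3°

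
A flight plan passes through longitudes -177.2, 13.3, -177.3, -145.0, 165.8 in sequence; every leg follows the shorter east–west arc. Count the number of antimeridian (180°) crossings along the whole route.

3

Leg 1: -177.2° → +13.3°, shortest Δλ = -169.5° (west) — crosses 180°.
Leg 2: +13.3° → -177.3°, shortest Δλ = 169.4° (east) — crosses 180°.
Leg 3: -177.3° → -145.0°, shortest Δλ = 32.3° (east) — does not cross 180°.
Leg 4: -145.0° → +165.8°, shortest Δλ = -49.2° (west) — crosses 180°.
Total crossings: 3.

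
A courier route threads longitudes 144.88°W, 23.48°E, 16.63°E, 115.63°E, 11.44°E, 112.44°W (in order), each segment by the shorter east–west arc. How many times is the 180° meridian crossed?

Leg 1: -144.88° → +23.48°, shortest Δλ = 168.36° (east) — does not cross 180°.
Leg 2: +23.48° → +16.63°, shortest Δλ = -6.85° (west) — does not cross 180°.
Leg 3: +16.63° → +115.63°, shortest Δλ = 99.0° (east) — does not cross 180°.
Leg 4: +115.63° → +11.44°, shortest Δλ = -104.19° (west) — does not cross 180°.
Leg 5: +11.44° → -112.44°, shortest Δλ = -123.88° (west) — does not cross 180°.
Total crossings: 0.

0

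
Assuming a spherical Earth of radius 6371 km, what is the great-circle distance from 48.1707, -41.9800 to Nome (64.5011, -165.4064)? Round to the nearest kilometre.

Δλ = -165.4064 − -41.9800 = -123.4264°.
Δφ = 64.5011 − 48.1707 = 16.3304°.
a = sin²(Δφ/2) + cos φ₁ · cos φ₂ · sin²(Δλ/2) = 0.242800.
c = 2·atan2(√a, √(1−a)) = 1.03049 rad → d = 6371·c ≈ 6565.25 km.

6565 km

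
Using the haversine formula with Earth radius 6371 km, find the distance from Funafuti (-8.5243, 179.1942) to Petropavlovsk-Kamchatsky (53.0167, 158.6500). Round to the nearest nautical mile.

3841 nmi

Δλ = 158.6500 − 179.1942 = -20.5442°.
Δφ = 53.0167 − -8.5243 = 61.5410°.
a = sin²(Δφ/2) + cos φ₁ · cos φ₂ · sin²(Δλ/2) = 0.280654.
c = 2·atan2(√a, √(1−a)) = 1.11665 rad → d = 6371·c ≈ 7114.19 km ≈ 3841.36 nmi.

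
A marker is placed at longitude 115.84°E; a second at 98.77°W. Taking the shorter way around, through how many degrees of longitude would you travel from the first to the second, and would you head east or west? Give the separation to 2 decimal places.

145.39° east

Raw difference: -98.77 − 115.84 = -214.61°.
Normalise into (−180°, 180°]: -214.61° + 360° = 145.39°.
Positive ⇒ the second point lies to the east; separation 145.39°.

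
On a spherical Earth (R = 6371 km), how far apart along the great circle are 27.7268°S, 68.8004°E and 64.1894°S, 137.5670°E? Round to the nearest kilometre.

6233 km

Δλ = 137.5670 − 68.8004 = 68.7666°.
Δφ = -64.1894 − -27.7268 = -36.4626°.
a = sin²(Δφ/2) + cos φ₁ · cos φ₂ · sin²(Δλ/2) = 0.220789.
c = 2·atan2(√a, √(1−a)) = 0.97831 rad → d = 6371·c ≈ 6232.84 km.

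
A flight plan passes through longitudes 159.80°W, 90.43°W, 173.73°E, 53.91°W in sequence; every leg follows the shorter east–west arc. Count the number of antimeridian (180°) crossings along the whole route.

Leg 1: -159.80° → -90.43°, shortest Δλ = 69.37° (east) — does not cross 180°.
Leg 2: -90.43° → +173.73°, shortest Δλ = -95.84° (west) — crosses 180°.
Leg 3: +173.73° → -53.91°, shortest Δλ = 132.36° (east) — crosses 180°.
Total crossings: 2.

2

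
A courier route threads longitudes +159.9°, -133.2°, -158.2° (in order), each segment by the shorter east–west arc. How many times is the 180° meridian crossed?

Leg 1: +159.9° → -133.2°, shortest Δλ = 66.9° (east) — crosses 180°.
Leg 2: -133.2° → -158.2°, shortest Δλ = -25.0° (west) — does not cross 180°.
Total crossings: 1.

1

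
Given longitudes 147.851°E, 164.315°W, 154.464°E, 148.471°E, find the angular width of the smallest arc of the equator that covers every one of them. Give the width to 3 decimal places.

47.834°

Sort the longitudes: -164.315°, +147.851°, +148.471°, +154.464°.
Eastward gaps between consecutive values (wrapping around): 312.166°, 0.620°, 5.993°, 41.221°.
Largest gap = 312.166° ⇒ minimal covering band is its complement: 360° − 312.166° = 47.834°.
Band runs from +147.851° eastward to -164.315°, crossing the antimeridian.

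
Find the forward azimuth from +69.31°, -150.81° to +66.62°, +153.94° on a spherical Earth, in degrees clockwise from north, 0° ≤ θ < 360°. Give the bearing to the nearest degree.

Δλ = 153.94 − -150.81 = 304.75°; wrapped into (−180°, 180°]: -55.25°.
θ = atan2( sin Δλ · cos φ₂ , cos φ₁ · sin φ₂ − sin φ₁ · cos φ₂ · cos Δλ )
  = atan2(-0.32605, 0.11270) = -70.932° → normalised to [0°, 360°): 289.068°.

289°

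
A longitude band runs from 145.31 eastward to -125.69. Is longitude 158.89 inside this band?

Yes

Band width going east from +145.31° to -125.69°: ((-125.69 − 145.31) mod 360) = 89.00°.
Offset of +158.89° east of the west edge: ((158.89 − 145.31) mod 360) = 13.58°.
13.58° ≤ 89.00° ⇒ inside.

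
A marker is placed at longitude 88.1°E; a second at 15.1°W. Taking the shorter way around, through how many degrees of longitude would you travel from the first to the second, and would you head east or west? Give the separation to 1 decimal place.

103.2° west

Raw difference: -15.1 − 88.1 = -103.2°.
Normalise into (−180°, 180°]: -103.2° stays -103.2°.
Negative ⇒ the second point lies to the west; separation 103.2°.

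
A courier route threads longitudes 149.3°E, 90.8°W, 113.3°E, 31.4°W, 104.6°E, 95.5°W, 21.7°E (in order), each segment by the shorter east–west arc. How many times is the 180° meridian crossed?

Leg 1: +149.3° → -90.8°, shortest Δλ = 119.9° (east) — crosses 180°.
Leg 2: -90.8° → +113.3°, shortest Δλ = -155.9° (west) — crosses 180°.
Leg 3: +113.3° → -31.4°, shortest Δλ = -144.7° (west) — does not cross 180°.
Leg 4: -31.4° → +104.6°, shortest Δλ = 136.0° (east) — does not cross 180°.
Leg 5: +104.6° → -95.5°, shortest Δλ = 159.9° (east) — crosses 180°.
Leg 6: -95.5° → +21.7°, shortest Δλ = 117.2° (east) — does not cross 180°.
Total crossings: 3.

3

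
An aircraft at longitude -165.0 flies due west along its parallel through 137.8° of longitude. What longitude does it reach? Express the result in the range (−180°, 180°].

Start at -165.0°; shift −137.8° → -302.8°.
-302.8° lies outside (−180°, 180°]; add 360° → +57.2°.

+57.2°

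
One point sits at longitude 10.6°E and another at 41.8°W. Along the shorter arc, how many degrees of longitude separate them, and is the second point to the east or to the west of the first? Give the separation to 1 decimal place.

Raw difference: -41.8 − 10.6 = -52.4°.
Normalise into (−180°, 180°]: -52.4° stays -52.4°.
Negative ⇒ the second point lies to the west; separation 52.4°.

52.4° west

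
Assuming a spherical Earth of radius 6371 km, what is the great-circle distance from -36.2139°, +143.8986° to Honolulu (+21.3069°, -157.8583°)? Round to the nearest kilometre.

Δλ = -157.8583 − 143.8986 = -301.7569°; wrapped into (−180°, 180°]: 58.2431°.
Δφ = 21.3069 − -36.2139 = 57.5208°.
a = sin²(Δφ/2) + cos φ₁ · cos φ₂ · sin²(Δλ/2) = 0.409530.
c = 2·atan2(√a, √(1−a)) = 1.38885 rad → d = 6371·c ≈ 8848.39 km.

8848 km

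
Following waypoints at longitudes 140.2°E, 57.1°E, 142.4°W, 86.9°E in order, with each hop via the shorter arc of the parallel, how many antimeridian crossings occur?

Leg 1: +140.2° → +57.1°, shortest Δλ = -83.1° (west) — does not cross 180°.
Leg 2: +57.1° → -142.4°, shortest Δλ = 160.5° (east) — crosses 180°.
Leg 3: -142.4° → +86.9°, shortest Δλ = -130.7° (west) — crosses 180°.
Total crossings: 2.

2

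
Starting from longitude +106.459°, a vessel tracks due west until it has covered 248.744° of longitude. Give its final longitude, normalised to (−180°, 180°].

Start at +106.459°; shift −248.744° → -142.285°.
-142.285° already lies in (−180°, 180°].

-142.285°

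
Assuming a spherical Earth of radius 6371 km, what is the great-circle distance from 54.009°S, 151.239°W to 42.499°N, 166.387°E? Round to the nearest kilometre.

11463 km

Δλ = 166.387 − -151.239 = 317.626°; wrapped into (−180°, 180°]: -42.374°.
Δφ = 42.499 − -54.009 = 96.508°.
a = sin²(Δφ/2) + cos φ₁ · cos φ₂ · sin²(Δλ/2) = 0.613265.
c = 2·atan2(√a, √(1−a)) = 1.79931 rad → d = 6371·c ≈ 11463.40 km.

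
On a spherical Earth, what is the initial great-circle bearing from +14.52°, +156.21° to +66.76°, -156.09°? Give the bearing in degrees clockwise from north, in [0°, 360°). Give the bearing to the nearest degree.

20°

Δλ = -156.09 − 156.21 = -312.30°; wrapped into (−180°, 180°]: 47.70°.
θ = atan2( sin Δλ · cos φ₂ , cos φ₁ · sin φ₂ − sin φ₁ · cos φ₂ · cos Δλ )
  = atan2(0.29185, 0.82293) = 19.527° → normalised to [0°, 360°): 19.527°.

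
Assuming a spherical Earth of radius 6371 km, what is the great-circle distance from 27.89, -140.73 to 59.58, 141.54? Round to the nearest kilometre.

Δλ = 141.54 − -140.73 = 282.27°; wrapped into (−180°, 180°]: -77.73°.
Δφ = 59.58 − 27.89 = 31.69°.
a = sin²(Δφ/2) + cos φ₁ · cos φ₂ · sin²(Δλ/2) = 0.250756.
c = 2·atan2(√a, √(1−a)) = 1.04894 rad → d = 6371·c ≈ 6682.82 km.

6683 km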